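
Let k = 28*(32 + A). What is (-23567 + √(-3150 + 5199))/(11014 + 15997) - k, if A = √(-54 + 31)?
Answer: -24225423/27011 + √2049/27011 - 28*I*√23 ≈ -896.87 - 134.28*I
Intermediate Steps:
A = I*√23 (A = √(-23) = I*√23 ≈ 4.7958*I)
k = 896 + 28*I*√23 (k = 28*(32 + I*√23) = 896 + 28*I*√23 ≈ 896.0 + 134.28*I)
(-23567 + √(-3150 + 5199))/(11014 + 15997) - k = (-23567 + √(-3150 + 5199))/(11014 + 15997) - (896 + 28*I*√23) = (-23567 + √2049)/27011 + (-896 - 28*I*√23) = (-23567 + √2049)*(1/27011) + (-896 - 28*I*√23) = (-23567/27011 + √2049/27011) + (-896 - 28*I*√23) = -24225423/27011 + √2049/27011 - 28*I*√23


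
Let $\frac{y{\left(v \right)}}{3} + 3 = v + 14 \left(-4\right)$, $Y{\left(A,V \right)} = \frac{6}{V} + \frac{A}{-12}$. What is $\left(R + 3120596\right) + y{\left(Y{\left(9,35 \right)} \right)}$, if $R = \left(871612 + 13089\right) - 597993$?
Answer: $\frac{476997537}{140} \approx 3.4071 \cdot 10^{6}$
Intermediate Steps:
$Y{\left(A,V \right)} = \frac{6}{V} - \frac{A}{12}$ ($Y{\left(A,V \right)} = \frac{6}{V} + A \left(- \frac{1}{12}\right) = \frac{6}{V} - \frac{A}{12}$)
$y{\left(v \right)} = -177 + 3 v$ ($y{\left(v \right)} = -9 + 3 \left(v + 14 \left(-4\right)\right) = -9 + 3 \left(v - 56\right) = -9 + 3 \left(-56 + v\right) = -9 + \left(-168 + 3 v\right) = -177 + 3 v$)
$R = 286708$ ($R = 884701 - 597993 = 286708$)
$\left(R + 3120596\right) + y{\left(Y{\left(9,35 \right)} \right)} = \left(286708 + 3120596\right) - \left(177 - 3 \left(\frac{6}{35} - \frac{3}{4}\right)\right) = 3407304 - \left(177 - 3 \left(6 \cdot \frac{1}{35} - \frac{3}{4}\right)\right) = 3407304 - \left(177 - 3 \left(\frac{6}{35} - \frac{3}{4}\right)\right) = 3407304 + \left(-177 + 3 \left(- \frac{81}{140}\right)\right) = 3407304 - \frac{25023}{140} = \frac{476997537}{140}$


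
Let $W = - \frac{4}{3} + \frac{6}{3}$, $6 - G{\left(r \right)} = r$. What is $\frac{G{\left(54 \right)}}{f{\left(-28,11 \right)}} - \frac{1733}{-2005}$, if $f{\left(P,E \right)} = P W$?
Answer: $\frac{48221}{14035} \approx 3.4358$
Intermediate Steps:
$G{\left(r \right)} = 6 - r$
$W = \frac{2}{3}$ ($W = \left(-4\right) \frac{1}{3} + 6 \cdot \frac{1}{3} = - \frac{4}{3} + 2 = \frac{2}{3} \approx 0.66667$)
$f{\left(P,E \right)} = \frac{2 P}{3}$ ($f{\left(P,E \right)} = P \frac{2}{3} = \frac{2 P}{3}$)
$\frac{G{\left(54 \right)}}{f{\left(-28,11 \right)}} - \frac{1733}{-2005} = \frac{6 - 54}{\frac{2}{3} \left(-28\right)} - \frac{1733}{-2005} = \frac{6 - 54}{- \frac{56}{3}} - - \frac{1733}{2005} = \left(-48\right) \left(- \frac{3}{56}\right) + \frac{1733}{2005} = \frac{18}{7} + \frac{1733}{2005} = \frac{48221}{14035}$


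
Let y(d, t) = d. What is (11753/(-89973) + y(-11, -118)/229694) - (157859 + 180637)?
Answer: -6995448457237237/20666258262 ≈ -3.3850e+5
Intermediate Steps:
(11753/(-89973) + y(-11, -118)/229694) - (157859 + 180637) = (11753/(-89973) - 11/229694) - (157859 + 180637) = (11753*(-1/89973) - 11*1/229694) - 1*338496 = (-11753/89973 - 11/229694) - 338496 = -2700583285/20666258262 - 338496 = -6995448457237237/20666258262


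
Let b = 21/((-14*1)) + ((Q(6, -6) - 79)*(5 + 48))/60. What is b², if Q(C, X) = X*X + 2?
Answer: 5121169/3600 ≈ 1422.5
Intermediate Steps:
Q(C, X) = 2 + X² (Q(C, X) = X² + 2 = 2 + X²)
b = -2263/60 (b = 21/((-14*1)) + (((2 + (-6)²) - 79)*(5 + 48))/60 = 21/(-14) + (((2 + 36) - 79)*53)*(1/60) = 21*(-1/14) + ((38 - 79)*53)*(1/60) = -3/2 - 41*53*(1/60) = -3/2 - 2173*1/60 = -3/2 - 2173/60 = -2263/60 ≈ -37.717)
b² = (-2263/60)² = 5121169/3600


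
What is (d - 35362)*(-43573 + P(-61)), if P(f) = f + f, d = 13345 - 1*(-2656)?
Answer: 845978895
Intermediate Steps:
d = 16001 (d = 13345 + 2656 = 16001)
P(f) = 2*f
(d - 35362)*(-43573 + P(-61)) = (16001 - 35362)*(-43573 + 2*(-61)) = -19361*(-43573 - 122) = -19361*(-43695) = 845978895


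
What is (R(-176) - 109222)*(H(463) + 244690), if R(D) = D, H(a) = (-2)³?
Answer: -26767721436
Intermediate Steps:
H(a) = -8
(R(-176) - 109222)*(H(463) + 244690) = (-176 - 109222)*(-8 + 244690) = -109398*244682 = -26767721436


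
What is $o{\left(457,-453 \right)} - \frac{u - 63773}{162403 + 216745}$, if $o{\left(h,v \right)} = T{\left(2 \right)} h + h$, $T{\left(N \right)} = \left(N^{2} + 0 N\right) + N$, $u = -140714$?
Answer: $\frac{1213098939}{379148} \approx 3199.5$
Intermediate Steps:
$T{\left(N \right)} = N + N^{2}$ ($T{\left(N \right)} = \left(N^{2} + 0\right) + N = N^{2} + N = N + N^{2}$)
$o{\left(h,v \right)} = 7 h$ ($o{\left(h,v \right)} = 2 \left(1 + 2\right) h + h = 2 \cdot 3 h + h = 6 h + h = 7 h$)
$o{\left(457,-453 \right)} - \frac{u - 63773}{162403 + 216745} = 7 \cdot 457 - \frac{-140714 - 63773}{162403 + 216745} = 3199 - - \frac{204487}{379148} = 3199 + \frac{204487}{379148} = \frac{1213098939}{379148}$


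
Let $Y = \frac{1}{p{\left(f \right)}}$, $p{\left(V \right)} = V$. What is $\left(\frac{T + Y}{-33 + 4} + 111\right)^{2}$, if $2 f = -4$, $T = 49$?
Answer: $\frac{40208281}{3364} \approx 11953.0$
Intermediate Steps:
$f = -2$ ($f = \frac{1}{2} \left(-4\right) = -2$)
$Y = - \frac{1}{2}$ ($Y = \frac{1}{-2} = - \frac{1}{2} \approx -0.5$)
$\left(\frac{T + Y}{-33 + 4} + 111\right)^{2} = \left(\frac{49 - \frac{1}{2}}{-33 + 4} + 111\right)^{2} = \left(\frac{97}{2 \left(-29\right)} + 111\right)^{2} = \left(\frac{97}{2} \left(- \frac{1}{29}\right) + 111\right)^{2} = \left(- \frac{97}{58} + 111\right)^{2} = \left(\frac{6341}{58}\right)^{2} = \frac{40208281}{3364}$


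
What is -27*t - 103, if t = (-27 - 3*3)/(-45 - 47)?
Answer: -2612/23 ≈ -113.57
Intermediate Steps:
t = 9/23 (t = (-27 - 9)/(-92) = -36*(-1/92) = 9/23 ≈ 0.39130)
-27*t - 103 = -27*9/23 - 103 = -243/23 - 103 = -2612/23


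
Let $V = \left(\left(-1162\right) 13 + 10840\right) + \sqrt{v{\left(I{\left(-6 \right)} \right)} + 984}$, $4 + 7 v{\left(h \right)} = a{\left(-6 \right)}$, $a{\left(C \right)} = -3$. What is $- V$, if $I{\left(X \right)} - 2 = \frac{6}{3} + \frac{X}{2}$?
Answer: $4266 - \sqrt{983} \approx 4234.6$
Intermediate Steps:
$I{\left(X \right)} = 4 + \frac{X}{2}$ ($I{\left(X \right)} = 2 + \left(\frac{6}{3} + \frac{X}{2}\right) = 2 + \left(6 \cdot \frac{1}{3} + X \frac{1}{2}\right) = 2 + \left(2 + \frac{X}{2}\right) = 4 + \frac{X}{2}$)
$v{\left(h \right)} = -1$ ($v{\left(h \right)} = - \frac{4}{7} + \frac{1}{7} \left(-3\right) = - \frac{4}{7} - \frac{3}{7} = -1$)
$V = -4266 + \sqrt{983}$ ($V = \left(\left(-1162\right) 13 + 10840\right) + \sqrt{-1 + 984} = \left(-15106 + 10840\right) + \sqrt{983} = -4266 + \sqrt{983} \approx -4234.6$)
$- V = - (-4266 + \sqrt{983}) = 4266 - \sqrt{983}$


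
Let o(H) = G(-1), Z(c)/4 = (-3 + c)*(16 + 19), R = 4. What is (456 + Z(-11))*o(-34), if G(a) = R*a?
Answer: 6016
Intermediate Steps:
G(a) = 4*a
Z(c) = -420 + 140*c (Z(c) = 4*((-3 + c)*(16 + 19)) = 4*((-3 + c)*35) = 4*(-105 + 35*c) = -420 + 140*c)
o(H) = -4 (o(H) = 4*(-1) = -4)
(456 + Z(-11))*o(-34) = (456 + (-420 + 140*(-11)))*(-4) = (456 + (-420 - 1540))*(-4) = (456 - 1960)*(-4) = -1504*(-4) = 6016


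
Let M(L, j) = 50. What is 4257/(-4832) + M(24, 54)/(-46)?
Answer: -218711/111136 ≈ -1.9680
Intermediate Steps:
4257/(-4832) + M(24, 54)/(-46) = 4257/(-4832) + 50/(-46) = 4257*(-1/4832) + 50*(-1/46) = -4257/4832 - 25/23 = -218711/111136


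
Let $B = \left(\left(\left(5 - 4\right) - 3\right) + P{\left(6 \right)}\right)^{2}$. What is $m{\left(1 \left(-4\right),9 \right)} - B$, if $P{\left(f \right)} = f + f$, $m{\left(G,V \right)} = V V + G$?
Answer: $-23$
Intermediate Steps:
$m{\left(G,V \right)} = G + V^{2}$ ($m{\left(G,V \right)} = V^{2} + G = G + V^{2}$)
$P{\left(f \right)} = 2 f$
$B = 100$ ($B = \left(\left(\left(5 - 4\right) - 3\right) + 2 \cdot 6\right)^{2} = \left(\left(\left(5 - 4\right) - 3\right) + 12\right)^{2} = \left(\left(1 - 3\right) + 12\right)^{2} = \left(-2 + 12\right)^{2} = 10^{2} = 100$)
$m{\left(1 \left(-4\right),9 \right)} - B = \left(1 \left(-4\right) + 9^{2}\right) - 100 = \left(-4 + 81\right) - 100 = 77 - 100 = -23$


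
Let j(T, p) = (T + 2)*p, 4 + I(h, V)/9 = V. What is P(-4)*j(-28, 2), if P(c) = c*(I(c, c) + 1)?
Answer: -14768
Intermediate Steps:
I(h, V) = -36 + 9*V
j(T, p) = p*(2 + T) (j(T, p) = (2 + T)*p = p*(2 + T))
P(c) = c*(-35 + 9*c) (P(c) = c*((-36 + 9*c) + 1) = c*(-35 + 9*c))
P(-4)*j(-28, 2) = (-4*(-35 + 9*(-4)))*(2*(2 - 28)) = (-4*(-35 - 36))*(2*(-26)) = -4*(-71)*(-52) = 284*(-52) = -14768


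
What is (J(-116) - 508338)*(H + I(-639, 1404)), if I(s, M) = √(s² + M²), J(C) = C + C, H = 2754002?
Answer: -1400602797140 - 4577130*√29377 ≈ -1.4014e+12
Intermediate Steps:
J(C) = 2*C
I(s, M) = √(M² + s²)
(J(-116) - 508338)*(H + I(-639, 1404)) = (2*(-116) - 508338)*(2754002 + √(1404² + (-639)²)) = (-232 - 508338)*(2754002 + √(1971216 + 408321)) = -508570*(2754002 + √2379537) = -508570*(2754002 + 9*√29377) = -1400602797140 - 4577130*√29377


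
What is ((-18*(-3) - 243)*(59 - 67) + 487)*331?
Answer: 661669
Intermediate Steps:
((-18*(-3) - 243)*(59 - 67) + 487)*331 = ((54 - 243)*(-8) + 487)*331 = (-189*(-8) + 487)*331 = (1512 + 487)*331 = 1999*331 = 661669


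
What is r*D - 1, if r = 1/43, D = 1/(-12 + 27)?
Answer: -644/645 ≈ -0.99845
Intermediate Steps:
D = 1/15 ≈ 0.066667
r = 1/43 ≈ 0.023256
r*D - 1 = (1/43)*(1/15) - 1 = 1/645 - 1 = -644/645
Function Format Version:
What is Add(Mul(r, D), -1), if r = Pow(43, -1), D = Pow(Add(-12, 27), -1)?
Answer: Rational(-644, 645) ≈ -0.99845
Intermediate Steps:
D = Rational(1, 15) (D = Pow(15, -1) = Rational(1, 15) ≈ 0.066667)
r = Rational(1, 43) ≈ 0.023256
Add(Mul(r, D), -1) = Add(Mul(Rational(1, 43), Rational(1, 15)), -1) = Add(Rational(1, 645), -1) = Rational(-644, 645)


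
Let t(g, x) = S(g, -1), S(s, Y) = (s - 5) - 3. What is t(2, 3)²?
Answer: 36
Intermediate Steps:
S(s, Y) = -8 + s (S(s, Y) = (-5 + s) - 3 = -8 + s)
t(g, x) = -8 + g
t(2, 3)² = (-8 + 2)² = (-6)² = 36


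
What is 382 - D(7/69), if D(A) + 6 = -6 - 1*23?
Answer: 417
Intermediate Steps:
D(A) = -35 (D(A) = -6 + (-6 - 1*23) = -6 + (-6 - 23) = -6 - 29 = -35)
382 - D(7/69) = 382 - 1*(-35) = 382 + 35 = 417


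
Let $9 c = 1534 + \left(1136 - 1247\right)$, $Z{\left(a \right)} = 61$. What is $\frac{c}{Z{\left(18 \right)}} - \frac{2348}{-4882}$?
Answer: $\frac{4118069}{1340109} \approx 3.0729$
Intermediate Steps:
$c = \frac{1423}{9}$ ($c = \frac{1534 + \left(1136 - 1247\right)}{9} = \frac{1534 - 111}{9} = \frac{1}{9} \cdot 1423 = \frac{1423}{9} \approx 158.11$)
$\frac{c}{Z{\left(18 \right)}} - \frac{2348}{-4882} = \frac{1423}{9 \cdot 61} - \frac{2348}{-4882} = \frac{1423}{9} \cdot \frac{1}{61} - - \frac{1174}{2441} = \frac{1423}{549} + \frac{1174}{2441} = \frac{4118069}{1340109}$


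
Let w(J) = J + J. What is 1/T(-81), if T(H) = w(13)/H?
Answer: -81/26 ≈ -3.1154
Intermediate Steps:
w(J) = 2*J
T(H) = 26/H (T(H) = (2*13)/H = 26/H)
1/T(-81) = 1/(26/(-81)) = 1/(26*(-1/81)) = 1/(-26/81) = -81/26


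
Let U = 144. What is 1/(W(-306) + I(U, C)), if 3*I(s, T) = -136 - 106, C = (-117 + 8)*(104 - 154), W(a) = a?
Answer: -3/1160 ≈ -0.0025862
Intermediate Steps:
C = 5450 (C = -109*(-50) = 5450)
I(s, T) = -242/3 (I(s, T) = (-136 - 106)/3 = (⅓)*(-242) = -242/3)
1/(W(-306) + I(U, C)) = 1/(-306 - 242/3) = 1/(-1160/3) = -3/1160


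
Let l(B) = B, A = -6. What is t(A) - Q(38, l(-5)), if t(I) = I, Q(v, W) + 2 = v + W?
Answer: -37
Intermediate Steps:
Q(v, W) = -2 + W + v (Q(v, W) = -2 + (v + W) = -2 + (W + v) = -2 + W + v)
t(A) - Q(38, l(-5)) = -6 - (-2 - 5 + 38) = -6 - 1*31 = -6 - 31 = -37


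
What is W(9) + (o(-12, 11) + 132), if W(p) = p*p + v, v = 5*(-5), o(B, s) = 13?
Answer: 201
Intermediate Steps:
v = -25
W(p) = -25 + p**2 (W(p) = p*p - 25 = p**2 - 25 = -25 + p**2)
W(9) + (o(-12, 11) + 132) = (-25 + 9**2) + (13 + 132) = (-25 + 81) + 145 = 56 + 145 = 201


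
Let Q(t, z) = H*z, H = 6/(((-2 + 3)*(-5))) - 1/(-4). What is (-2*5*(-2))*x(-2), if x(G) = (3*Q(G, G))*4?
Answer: 456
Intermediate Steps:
H = -19/20 (H = 6/((1*(-5))) - 1*(-¼) = 6/(-5) + ¼ = 6*(-⅕) + ¼ = -6/5 + ¼ = -19/20 ≈ -0.95000)
Q(t, z) = -19*z/20
x(G) = -57*G/5 (x(G) = (3*(-19*G/20))*4 = -57*G/20*4 = -57*G/5)
(-2*5*(-2))*x(-2) = (-2*5*(-2))*(-57/5*(-2)) = -10*(-2)*(114/5) = 20*(114/5) = 456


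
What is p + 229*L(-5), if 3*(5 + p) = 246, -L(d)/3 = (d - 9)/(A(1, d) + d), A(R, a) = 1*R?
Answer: -4655/2 ≈ -2327.5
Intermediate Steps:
A(R, a) = R
L(d) = -3*(-9 + d)/(1 + d) (L(d) = -3*(d - 9)/(1 + d) = -3*(-9 + d)/(1 + d))
p = 77 (p = -5 + (1/3)*246 = -5 + 82 = 77)
p + 229*L(-5) = 77 + 229*(3*(9 - 1*(-5))/(1 - 5)) = 77 + 229*(3*(9 + 5)/(-4)) = 77 + 229*(3*(-1/4)*14) = 77 + 229*(-21/2) = 77 - 4809/2 = -4655/2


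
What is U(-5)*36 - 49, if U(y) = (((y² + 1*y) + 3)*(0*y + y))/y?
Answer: 779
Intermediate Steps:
U(y) = 3 + y + y² (U(y) = (((y² + y) + 3)*(0 + y))/y = (((y + y²) + 3)*y)/y = ((3 + y + y²)*y)/y = (y*(3 + y + y²))/y = 3 + y + y²)
U(-5)*36 - 49 = (3 - 5 + (-5)²)*36 - 49 = (3 - 5 + 25)*36 - 49 = 23*36 - 49 = 828 - 49 = 779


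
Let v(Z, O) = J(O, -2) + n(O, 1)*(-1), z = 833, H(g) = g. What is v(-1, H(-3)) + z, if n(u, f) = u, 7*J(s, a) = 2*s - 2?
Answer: 5844/7 ≈ 834.86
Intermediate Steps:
J(s, a) = -2/7 + 2*s/7 (J(s, a) = (2*s - 2)/7 = (-2 + 2*s)/7 = -2/7 + 2*s/7)
v(Z, O) = -2/7 - 5*O/7 (v(Z, O) = (-2/7 + 2*O/7) + O*(-1) = (-2/7 + 2*O/7) - O = -2/7 - 5*O/7)
v(-1, H(-3)) + z = (-2/7 - 5/7*(-3)) + 833 = (-2/7 + 15/7) + 833 = 13/7 + 833 = 5844/7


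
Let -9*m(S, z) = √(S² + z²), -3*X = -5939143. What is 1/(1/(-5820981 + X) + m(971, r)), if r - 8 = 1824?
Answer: 2800283400/570907089593378599271 - 1195181697960000*√4299065/570907089593378599271 ≈ -0.0043407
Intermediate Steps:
r = 1832 (r = 8 + 1824 = 1832)
X = 5939143/3 (X = -⅓*(-5939143) = 5939143/3 ≈ 1.9797e+6)
m(S, z) = -√(S² + z²)/9
1/(1/(-5820981 + X) + m(971, r)) = 1/(1/(-5820981 + 5939143/3) - √(971² + 1832²)/9) = 1/(1/(-11523800/3) - √(942841 + 3356224)/9) = 1/(-3/11523800 - √4299065/9)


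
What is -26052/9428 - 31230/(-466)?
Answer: 35287026/549181 ≈ 64.254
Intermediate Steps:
-26052/9428 - 31230/(-466) = -26052*1/9428 - 31230*(-1/466) = -6513/2357 + 15615/233 = 35287026/549181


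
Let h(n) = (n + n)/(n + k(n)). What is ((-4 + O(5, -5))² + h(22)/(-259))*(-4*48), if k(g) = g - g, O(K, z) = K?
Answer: -49344/259 ≈ -190.52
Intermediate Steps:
k(g) = 0
h(n) = 2 (h(n) = (n + n)/(n + 0) = (2*n)/n = 2)
((-4 + O(5, -5))² + h(22)/(-259))*(-4*48) = ((-4 + 5)² + 2/(-259))*(-4*48) = (1² + 2*(-1/259))*(-192) = (1 - 2/259)*(-192) = (257/259)*(-192) = -49344/259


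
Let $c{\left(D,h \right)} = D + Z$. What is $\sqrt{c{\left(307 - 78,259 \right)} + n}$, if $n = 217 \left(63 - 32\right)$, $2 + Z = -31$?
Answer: $\sqrt{6923} \approx 83.205$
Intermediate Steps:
$Z = -33$ ($Z = -2 - 31 = -33$)
$c{\left(D,h \right)} = -33 + D$ ($c{\left(D,h \right)} = D - 33 = -33 + D$)
$n = 6727$ ($n = 217 \cdot 31 = 6727$)
$\sqrt{c{\left(307 - 78,259 \right)} + n} = \sqrt{\left(-33 + \left(307 - 78\right)\right) + 6727} = \sqrt{\left(-33 + 229\right) + 6727} = \sqrt{196 + 6727} = \sqrt{6923}$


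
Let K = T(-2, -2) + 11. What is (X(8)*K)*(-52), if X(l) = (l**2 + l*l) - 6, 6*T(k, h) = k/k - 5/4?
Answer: -208559/3 ≈ -69520.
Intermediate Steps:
T(k, h) = -1/24 (T(k, h) = (k/k - 5/4)/6 = (1 - 5*1/4)/6 = (1 - 5/4)/6 = (1/6)*(-1/4) = -1/24)
X(l) = -6 + 2*l**2 (X(l) = (l**2 + l**2) - 6 = 2*l**2 - 6 = -6 + 2*l**2)
K = 263/24 (K = -1/24 + 11 = 263/24 ≈ 10.958)
(X(8)*K)*(-52) = ((-6 + 2*8**2)*(263/24))*(-52) = ((-6 + 2*64)*(263/24))*(-52) = ((-6 + 128)*(263/24))*(-52) = (122*(263/24))*(-52) = (16043/12)*(-52) = -208559/3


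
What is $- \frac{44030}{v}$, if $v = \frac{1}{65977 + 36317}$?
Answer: $-4504004820$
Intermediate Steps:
$v = \frac{1}{102294} \approx 9.7757 \cdot 10^{-6}$
$- \frac{44030}{v} = - 44030 \frac{1}{\frac{1}{102294}} = \left(-44030\right) 102294 = -4504004820$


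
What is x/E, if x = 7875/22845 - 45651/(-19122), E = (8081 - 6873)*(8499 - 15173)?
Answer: -26521841/78264551183584 ≈ -3.3887e-7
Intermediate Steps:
E = -8062192 (E = 1208*(-6674) = -8062192)
x = 26521841/9707602 (x = 7875*(1/22845) - 45651*(-1/19122) = 525/1523 + 15217/6374 = 26521841/9707602 ≈ 2.7321)
x/E = (26521841/9707602)/(-8062192) = (26521841/9707602)*(-1/8062192) = -26521841/78264551183584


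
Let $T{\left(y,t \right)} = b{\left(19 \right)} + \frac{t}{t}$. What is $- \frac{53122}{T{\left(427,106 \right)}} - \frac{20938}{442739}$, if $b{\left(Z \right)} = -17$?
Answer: $\frac{11759423075}{3541912} \approx 3320.1$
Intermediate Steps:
$T{\left(y,t \right)} = -16$ ($T{\left(y,t \right)} = -17 + \frac{t}{t} = -17 + 1 = -16$)
$- \frac{53122}{T{\left(427,106 \right)}} - \frac{20938}{442739} = - \frac{53122}{-16} - \frac{20938}{442739} = \left(-53122\right) \left(- \frac{1}{16}\right) - \frac{20938}{442739} = \frac{26561}{8} - \frac{20938}{442739} = \frac{11759423075}{3541912}$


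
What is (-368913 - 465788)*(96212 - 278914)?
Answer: 152501542102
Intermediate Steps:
(-368913 - 465788)*(96212 - 278914) = -834701*(-182702) = 152501542102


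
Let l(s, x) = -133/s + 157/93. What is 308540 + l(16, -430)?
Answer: 459097663/1488 ≈ 3.0853e+5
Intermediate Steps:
l(s, x) = 157/93 - 133/s (l(s, x) = -133/s + 157*(1/93) = -133/s + 157/93 = 157/93 - 133/s)
308540 + l(16, -430) = 308540 + (157/93 - 133/16) = 308540 - 9857/1488 = 459097663/1488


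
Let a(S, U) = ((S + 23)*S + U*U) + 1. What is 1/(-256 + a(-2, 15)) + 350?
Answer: 25199/72 ≈ 349.99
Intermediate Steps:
a(S, U) = 1 + U² + S*(23 + S) (a(S, U) = ((23 + S)*S + U²) + 1 = (S*(23 + S) + U²) + 1 = (U² + S*(23 + S)) + 1 = 1 + U² + S*(23 + S))
1/(-256 + a(-2, 15)) + 350 = 1/(-256 + (1 + (-2)² + 15² + 23*(-2))) + 350 = 1/(-256 + (1 + 4 + 225 - 46)) + 350 = 1/(-256 + 184) + 350 = 1/(-72) + 350 = -1/72 + 350 = 25199/72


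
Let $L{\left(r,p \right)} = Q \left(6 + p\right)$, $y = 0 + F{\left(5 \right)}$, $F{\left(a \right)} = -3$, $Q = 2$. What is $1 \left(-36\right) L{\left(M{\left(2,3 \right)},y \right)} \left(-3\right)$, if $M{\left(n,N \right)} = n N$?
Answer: $648$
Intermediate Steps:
$y = -3$ ($y = 0 - 3 = -3$)
$M{\left(n,N \right)} = N n$
$L{\left(r,p \right)} = 12 + 2 p$ ($L{\left(r,p \right)} = 2 \left(6 + p\right) = 12 + 2 p$)
$1 \left(-36\right) L{\left(M{\left(2,3 \right)},y \right)} \left(-3\right) = 1 \left(-36\right) \left(12 + 2 \left(-3\right)\right) \left(-3\right) = - 36 \left(12 - 6\right) \left(-3\right) = - 36 \cdot 6 \left(-3\right) = \left(-36\right) \left(-18\right) = 648$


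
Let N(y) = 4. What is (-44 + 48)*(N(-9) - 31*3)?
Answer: -356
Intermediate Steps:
(-44 + 48)*(N(-9) - 31*3) = (-44 + 48)*(4 - 31*3) = 4*(4 - 93) = 4*(-89) = -356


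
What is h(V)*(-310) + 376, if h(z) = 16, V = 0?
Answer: -4584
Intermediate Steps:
h(V)*(-310) + 376 = 16*(-310) + 376 = -4960 + 376 = -4584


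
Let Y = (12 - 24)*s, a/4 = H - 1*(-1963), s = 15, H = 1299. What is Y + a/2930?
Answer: -257176/1465 ≈ -175.55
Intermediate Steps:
a = 13048 (a = 4*(1299 - 1*(-1963)) = 4*(1299 + 1963) = 4*3262 = 13048)
Y = -180 (Y = (12 - 24)*15 = -12*15 = -180)
Y + a/2930 = -180 + 13048/2930 = -180 + 13048*(1/2930) = -180 + 6524/1465 = -257176/1465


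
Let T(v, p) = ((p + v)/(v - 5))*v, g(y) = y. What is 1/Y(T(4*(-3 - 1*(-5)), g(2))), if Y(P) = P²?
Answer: 9/6400 ≈ 0.0014063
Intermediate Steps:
T(v, p) = v*(p + v)/(-5 + v) (T(v, p) = ((p + v)/(-5 + v))*v = v*(p + v)/(-5 + v))
1/Y(T(4*(-3 - 1*(-5)), g(2))) = 1/(((4*(-3 - 1*(-5)))*(2 + 4*(-3 - 1*(-5)))/(-5 + 4*(-3 - 1*(-5))))²) = 1/(((4*(-3 + 5))*(2 + 4*(-3 + 5))/(-5 + 4*(-3 + 5)))²) = 1/(((4*2)*(2 + 4*2)/(-5 + 4*2))²) = 1/((8*(2 + 8)/(-5 + 8))²) = 1/((8*10/3)²) = 1/((8*(⅓)*10)²) = 1/((80/3)²) = 1/(6400/9) = 9/6400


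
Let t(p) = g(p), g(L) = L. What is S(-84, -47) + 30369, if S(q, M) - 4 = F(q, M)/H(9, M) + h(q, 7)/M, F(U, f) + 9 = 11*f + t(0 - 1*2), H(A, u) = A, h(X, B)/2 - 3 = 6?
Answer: 4274267/141 ≈ 30314.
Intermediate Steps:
h(X, B) = 18 (h(X, B) = 6 + 2*6 = 6 + 12 = 18)
t(p) = p
F(U, f) = -11 + 11*f (F(U, f) = -9 + (11*f + (0 - 1*2)) = -9 + (11*f + (0 - 2)) = -9 + (11*f - 2) = -9 + (-2 + 11*f) = -11 + 11*f)
S(q, M) = 25/9 + 18/M + 11*M/9 (S(q, M) = 4 + ((-11 + 11*M)/9 + 18/M) = 4 + ((-11 + 11*M)*(⅑) + 18/M) = 4 + ((-11/9 + 11*M/9) + 18/M) = 4 + (-11/9 + 18/M + 11*M/9) = 25/9 + 18/M + 11*M/9)
S(-84, -47) + 30369 = (⅑)*(162 - 47*(25 + 11*(-47)))/(-47) + 30369 = (⅑)*(-1/47)*(162 - 47*(25 - 517)) + 30369 = (⅑)*(-1/47)*(162 - 47*(-492)) + 30369 = (⅑)*(-1/47)*(162 + 23124) + 30369 = (⅑)*(-1/47)*23286 + 30369 = -7762/141 + 30369 = 4274267/141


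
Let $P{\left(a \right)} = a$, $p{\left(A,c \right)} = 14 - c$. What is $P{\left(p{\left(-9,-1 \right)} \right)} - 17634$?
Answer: $-17619$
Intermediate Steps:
$P{\left(p{\left(-9,-1 \right)} \right)} - 17634 = \left(14 - -1\right) - 17634 = \left(14 + 1\right) - 17634 = 15 - 17634 = -17619$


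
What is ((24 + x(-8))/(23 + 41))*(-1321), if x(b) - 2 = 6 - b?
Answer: -6605/8 ≈ -825.63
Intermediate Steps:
x(b) = 8 - b (x(b) = 2 + (6 - b) = 8 - b)
((24 + x(-8))/(23 + 41))*(-1321) = ((24 + (8 - 1*(-8)))/(23 + 41))*(-1321) = ((24 + (8 + 8))/64)*(-1321) = ((24 + 16)*(1/64))*(-1321) = (40*(1/64))*(-1321) = (5/8)*(-1321) = -6605/8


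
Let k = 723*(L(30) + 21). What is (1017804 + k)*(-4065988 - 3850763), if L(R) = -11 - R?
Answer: -7943224615344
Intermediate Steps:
k = -14460 (k = 723*((-11 - 1*30) + 21) = 723*((-11 - 30) + 21) = 723*(-41 + 21) = 723*(-20) = -14460)
(1017804 + k)*(-4065988 - 3850763) = (1017804 - 14460)*(-4065988 - 3850763) = 1003344*(-7916751) = -7943224615344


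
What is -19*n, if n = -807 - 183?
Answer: 18810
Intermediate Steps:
n = -990
-19*n = -19*(-990) = 18810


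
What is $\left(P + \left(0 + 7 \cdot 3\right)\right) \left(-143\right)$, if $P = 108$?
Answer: $-18447$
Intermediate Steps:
$\left(P + \left(0 + 7 \cdot 3\right)\right) \left(-143\right) = \left(108 + \left(0 + 7 \cdot 3\right)\right) \left(-143\right) = \left(108 + \left(0 + 21\right)\right) \left(-143\right) = \left(108 + 21\right) \left(-143\right) = 129 \left(-143\right) = -18447$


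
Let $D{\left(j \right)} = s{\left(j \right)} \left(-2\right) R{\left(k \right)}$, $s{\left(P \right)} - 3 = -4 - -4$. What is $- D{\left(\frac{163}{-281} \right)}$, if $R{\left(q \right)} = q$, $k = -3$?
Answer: $-18$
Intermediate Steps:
$s{\left(P \right)} = 3$ ($s{\left(P \right)} = 3 - 0 = 3 + \left(-4 + 4\right) = 3 + 0 = 3$)
$D{\left(j \right)} = 18$ ($D{\left(j \right)} = 3 \left(-2\right) \left(-3\right) = \left(-6\right) \left(-3\right) = 18$)
$- D{\left(\frac{163}{-281} \right)} = \left(-1\right) 18 = -18$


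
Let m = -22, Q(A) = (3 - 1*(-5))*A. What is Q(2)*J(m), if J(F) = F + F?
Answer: -704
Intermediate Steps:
Q(A) = 8*A (Q(A) = (3 + 5)*A = 8*A)
J(F) = 2*F
Q(2)*J(m) = (8*2)*(2*(-22)) = 16*(-44) = -704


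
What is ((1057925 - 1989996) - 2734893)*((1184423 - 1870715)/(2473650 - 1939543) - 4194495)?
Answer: 1173590783628233964/76301 ≈ 1.5381e+13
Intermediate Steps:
((1057925 - 1989996) - 2734893)*((1184423 - 1870715)/(2473650 - 1939543) - 4194495) = (-932071 - 2734893)*(-686292/534107 - 4194495) = -3666964*(-686292*1/534107 - 4194495) = -3666964*(-686292/534107 - 4194495) = -3666964*(-2240309827257/534107) = 1173590783628233964/76301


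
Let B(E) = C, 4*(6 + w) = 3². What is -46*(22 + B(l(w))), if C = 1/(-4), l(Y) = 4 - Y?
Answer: -2001/2 ≈ -1000.5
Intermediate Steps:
w = -15/4 (w = -6 + (¼)*3² = -6 + (¼)*9 = -6 + 9/4 = -15/4 ≈ -3.7500)
C = -¼ ≈ -0.25000
B(E) = -¼
-46*(22 + B(l(w))) = -46*(22 - ¼) = -46*87/4 = -2001/2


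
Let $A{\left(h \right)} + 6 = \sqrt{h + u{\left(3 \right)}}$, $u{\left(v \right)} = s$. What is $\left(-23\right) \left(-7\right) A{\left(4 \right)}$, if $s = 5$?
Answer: $-483$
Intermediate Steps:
$u{\left(v \right)} = 5$
$A{\left(h \right)} = -6 + \sqrt{5 + h}$ ($A{\left(h \right)} = -6 + \sqrt{h + 5} = -6 + \sqrt{5 + h}$)
$\left(-23\right) \left(-7\right) A{\left(4 \right)} = \left(-23\right) \left(-7\right) \left(-6 + \sqrt{5 + 4}\right) = 161 \left(-6 + \sqrt{9}\right) = 161 \left(-6 + 3\right) = 161 \left(-3\right) = -483$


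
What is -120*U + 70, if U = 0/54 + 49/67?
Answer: -1190/67 ≈ -17.761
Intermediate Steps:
U = 49/67 (U = 0*(1/54) + 49*(1/67) = 0 + 49/67 = 49/67 ≈ 0.73134)
-120*U + 70 = -120*49/67 + 70 = -5880/67 + 70 = -1190/67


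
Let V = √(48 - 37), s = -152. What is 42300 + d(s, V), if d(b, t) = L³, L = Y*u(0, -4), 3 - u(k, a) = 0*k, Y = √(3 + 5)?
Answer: 42300 + 432*√2 ≈ 42911.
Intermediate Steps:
Y = 2*√2 (Y = √8 = 2*√2 ≈ 2.8284)
u(k, a) = 3 (u(k, a) = 3 - 0*k = 3 - 1*0 = 3 + 0 = 3)
V = √11 ≈ 3.3166
L = 6*√2 (L = (2*√2)*3 = 6*√2 ≈ 8.4853)
d(b, t) = 432*√2 (d(b, t) = (6*√2)³ = 432*√2)
42300 + d(s, V) = 42300 + 432*√2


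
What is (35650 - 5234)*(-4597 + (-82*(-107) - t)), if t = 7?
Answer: 126834720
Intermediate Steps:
(35650 - 5234)*(-4597 + (-82*(-107) - t)) = (35650 - 5234)*(-4597 + (-82*(-107) - 7)) = 30416*(-4597 + (8774 - 1*7)) = 30416*(-4597 + (8774 - 7)) = 30416*(-4597 + 8767) = 30416*4170 = 126834720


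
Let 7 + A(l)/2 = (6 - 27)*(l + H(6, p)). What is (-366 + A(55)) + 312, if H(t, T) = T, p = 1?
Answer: -2420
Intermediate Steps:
A(l) = -56 - 42*l (A(l) = -14 + 2*((6 - 27)*(l + 1)) = -14 + 2*(-21*(1 + l)) = -14 + 2*(-21 - 21*l) = -14 + (-42 - 42*l) = -56 - 42*l)
(-366 + A(55)) + 312 = (-366 + (-56 - 42*55)) + 312 = (-366 + (-56 - 2310)) + 312 = (-366 - 2366) + 312 = -2732 + 312 = -2420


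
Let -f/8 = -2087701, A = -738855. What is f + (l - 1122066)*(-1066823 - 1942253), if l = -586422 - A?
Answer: 2917716090716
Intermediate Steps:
f = 16701608 (f = -8*(-2087701) = 16701608)
l = 152433 (l = -586422 - 1*(-738855) = -586422 + 738855 = 152433)
f + (l - 1122066)*(-1066823 - 1942253) = 16701608 + (152433 - 1122066)*(-1066823 - 1942253) = 16701608 - 969633*(-3009076) = 16701608 + 2917699389108 = 2917716090716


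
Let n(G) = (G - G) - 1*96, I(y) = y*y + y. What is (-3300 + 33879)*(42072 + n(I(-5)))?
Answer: 1283584104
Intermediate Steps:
I(y) = y + y**2 (I(y) = y**2 + y = y + y**2)
n(G) = -96 (n(G) = 0 - 96 = -96)
(-3300 + 33879)*(42072 + n(I(-5))) = (-3300 + 33879)*(42072 - 96) = 30579*41976 = 1283584104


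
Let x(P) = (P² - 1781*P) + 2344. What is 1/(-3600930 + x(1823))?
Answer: -1/3522020 ≈ -2.8393e-7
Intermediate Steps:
x(P) = 2344 + P² - 1781*P
1/(-3600930 + x(1823)) = 1/(-3600930 + (2344 + 1823² - 1781*1823)) = 1/(-3600930 + (2344 + 3323329 - 3246763)) = 1/(-3600930 + 78910) = 1/(-3522020) = -1/3522020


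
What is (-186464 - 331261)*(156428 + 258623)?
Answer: -214882278975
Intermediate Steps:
(-186464 - 331261)*(156428 + 258623) = -517725*415051 = -214882278975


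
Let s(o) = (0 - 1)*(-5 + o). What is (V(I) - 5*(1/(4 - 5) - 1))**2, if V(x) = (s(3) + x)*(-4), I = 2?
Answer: 36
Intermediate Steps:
s(o) = 5 - o (s(o) = -(-5 + o) = 5 - o)
V(x) = -8 - 4*x (V(x) = ((5 - 1*3) + x)*(-4) = ((5 - 3) + x)*(-4) = (2 + x)*(-4) = -8 - 4*x)
(V(I) - 5*(1/(4 - 5) - 1))**2 = ((-8 - 4*2) - 5*(1/(4 - 5) - 1))**2 = ((-8 - 8) - 5*(1/(-1) - 1))**2 = (-16 - 5*(-1 - 1))**2 = (-16 - 5*(-2))**2 = (-16 + 10)**2 = (-6)**2 = 36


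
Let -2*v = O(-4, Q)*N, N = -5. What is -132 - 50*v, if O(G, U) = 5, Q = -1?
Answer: -757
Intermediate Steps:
v = 25/2 (v = -5*(-5)/2 = -½*(-25) = 25/2 ≈ 12.500)
-132 - 50*v = -132 - 50*25/2 = -132 - 625 = -757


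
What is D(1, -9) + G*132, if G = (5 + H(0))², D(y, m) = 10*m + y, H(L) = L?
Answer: 3211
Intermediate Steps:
D(y, m) = y + 10*m
G = 25 (G = (5 + 0)² = 5² = 25)
D(1, -9) + G*132 = (1 + 10*(-9)) + 25*132 = (1 - 90) + 3300 = -89 + 3300 = 3211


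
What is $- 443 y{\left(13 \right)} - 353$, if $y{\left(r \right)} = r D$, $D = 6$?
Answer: $-34907$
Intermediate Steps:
$y{\left(r \right)} = 6 r$ ($y{\left(r \right)} = r 6 = 6 r$)
$- 443 y{\left(13 \right)} - 353 = - 443 \cdot 6 \cdot 13 - 353 = \left(-443\right) 78 - 353 = -34554 - 353 = -34907$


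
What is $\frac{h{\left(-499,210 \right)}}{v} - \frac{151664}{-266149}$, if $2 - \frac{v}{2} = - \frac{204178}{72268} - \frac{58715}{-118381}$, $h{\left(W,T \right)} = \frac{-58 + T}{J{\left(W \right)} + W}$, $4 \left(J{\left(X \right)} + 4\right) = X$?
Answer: $\frac{6706443727692164944}{12376215660871900773} \approx 0.54188$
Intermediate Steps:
$J{\left(X \right)} = -4 + \frac{X}{4}$
$h{\left(W,T \right)} = \frac{-58 + T}{-4 + \frac{5 W}{4}}$ ($h{\left(W,T \right)} = \frac{-58 + T}{\left(-4 + \frac{W}{4}\right) + W} = \frac{-58 + T}{-4 + \frac{5 W}{4}}$)
$v = \frac{18518948207}{2138789527}$ ($v = 4 - 2 \left(- \frac{204178}{72268} - \frac{58715}{-118381}\right) = 4 - 2 \left(\left(-204178\right) \frac{1}{72268} - - \frac{58715}{118381}\right) = 4 - 2 \left(- \frac{102089}{36134} + \frac{58715}{118381}\right) = 4 - - \frac{9963790099}{2138789527} = 4 + \frac{9963790099}{2138789527} = \frac{18518948207}{2138789527} \approx 8.6586$)
$\frac{h{\left(-499,210 \right)}}{v} - \frac{151664}{-266149} = \frac{4 \frac{1}{-16 + 5 \left(-499\right)} \left(-58 + 210\right)}{\frac{18518948207}{2138789527}} - \frac{151664}{-266149} = 4 \frac{1}{-16 - 2495} \cdot 152 \cdot \frac{2138789527}{18518948207} - - \frac{151664}{266149} = 4 \frac{1}{-2511} \cdot 152 \cdot \frac{2138789527}{18518948207} + \frac{151664}{266149} = 4 \left(- \frac{1}{2511}\right) 152 \cdot \frac{2138789527}{18518948207} + \frac{151664}{266149} = \left(- \frac{608}{2511}\right) \frac{2138789527}{18518948207} + \frac{151664}{266149} = - \frac{1300384032416}{46501078947777} + \frac{151664}{266149} = \frac{6706443727692164944}{12376215660871900773}$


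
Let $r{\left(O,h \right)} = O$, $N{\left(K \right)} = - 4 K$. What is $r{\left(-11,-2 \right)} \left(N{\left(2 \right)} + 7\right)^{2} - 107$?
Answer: $-118$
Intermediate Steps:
$r{\left(-11,-2 \right)} \left(N{\left(2 \right)} + 7\right)^{2} - 107 = - 11 \left(\left(-4\right) 2 + 7\right)^{2} - 107 = - 11 \left(-8 + 7\right)^{2} - 107 = - 11 \left(-1\right)^{2} - 107 = \left(-11\right) 1 - 107 = -11 - 107 = -118$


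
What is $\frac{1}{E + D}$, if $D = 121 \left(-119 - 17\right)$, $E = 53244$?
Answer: $\frac{1}{36788} \approx 2.7183 \cdot 10^{-5}$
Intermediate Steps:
$D = -16456$ ($D = 121 \left(-136\right) = -16456$)
$\frac{1}{E + D} = \frac{1}{53244 - 16456} = \frac{1}{36788}$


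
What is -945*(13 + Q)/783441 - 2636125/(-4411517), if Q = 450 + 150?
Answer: -54475246580/384018143333 ≈ -0.14186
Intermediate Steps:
Q = 600
-945*(13 + Q)/783441 - 2636125/(-4411517) = -945*(13 + 600)/783441 - 2636125/(-4411517) = -945*613*(1/783441) - 2636125*(-1/4411517) = -579285*1/783441 + 2636125/4411517 = -64365/87049 + 2636125/4411517 = -54475246580/384018143333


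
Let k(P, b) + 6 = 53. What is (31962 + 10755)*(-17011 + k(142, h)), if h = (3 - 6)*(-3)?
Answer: -724651188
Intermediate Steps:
h = 9 (h = -3*(-3) = 9)
k(P, b) = 47 (k(P, b) = -6 + 53 = 47)
(31962 + 10755)*(-17011 + k(142, h)) = (31962 + 10755)*(-17011 + 47) = 42717*(-16964) = -724651188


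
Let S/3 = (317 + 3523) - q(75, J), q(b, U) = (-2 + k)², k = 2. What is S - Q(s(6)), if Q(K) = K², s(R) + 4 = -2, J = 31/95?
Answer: 11484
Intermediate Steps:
J = 31/95 (J = 31*(1/95) = 31/95 ≈ 0.32632)
s(R) = -6 (s(R) = -4 - 2 = -6)
q(b, U) = 0 (q(b, U) = (-2 + 2)² = 0² = 0)
S = 11520 (S = 3*((317 + 3523) - 1*0) = 3*(3840 + 0) = 3*3840 = 11520)
S - Q(s(6)) = 11520 - 1*(-6)² = 11520 - 1*36 = 11520 - 36 = 11484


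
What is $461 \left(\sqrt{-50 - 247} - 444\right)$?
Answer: $-204684 + 1383 i \sqrt{33} \approx -2.0468 \cdot 10^{5} + 7944.7 i$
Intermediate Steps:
$461 \left(\sqrt{-50 - 247} - 444\right) = 461 \left(\sqrt{-297} - 444\right) = 461 \left(3 i \sqrt{33} - 444\right) = 461 \left(-444 + 3 i \sqrt{33}\right) = -204684 + 1383 i \sqrt{33}$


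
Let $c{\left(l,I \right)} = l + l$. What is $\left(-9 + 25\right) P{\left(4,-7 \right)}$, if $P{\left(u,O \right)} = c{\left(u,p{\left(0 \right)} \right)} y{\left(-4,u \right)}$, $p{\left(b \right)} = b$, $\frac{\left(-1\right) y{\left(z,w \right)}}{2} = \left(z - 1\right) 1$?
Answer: $1280$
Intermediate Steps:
$y{\left(z,w \right)} = 2 - 2 z$ ($y{\left(z,w \right)} = - 2 \left(z - 1\right) 1 = - 2 \left(-1 + z\right) 1 = - 2 \left(-1 + z\right) = 2 - 2 z$)
$c{\left(l,I \right)} = 2 l$
$P{\left(u,O \right)} = 20 u$ ($P{\left(u,O \right)} = 2 u \left(2 - -8\right) = 2 u \left(2 + 8\right) = 2 u 10 = 20 u$)
$\left(-9 + 25\right) P{\left(4,-7 \right)} = \left(-9 + 25\right) 20 \cdot 4 = 16 \cdot 80 = 1280$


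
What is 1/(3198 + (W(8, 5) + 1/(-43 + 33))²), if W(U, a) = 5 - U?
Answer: 100/320761 ≈ 0.00031176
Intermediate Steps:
1/(3198 + (W(8, 5) + 1/(-43 + 33))²) = 1/(3198 + ((5 - 1*8) + 1/(-43 + 33))²) = 1/(3198 + ((5 - 8) + 1/(-10))²) = 1/(3198 + (-3 - ⅒)²) = 1/(3198 + (-31/10)²) = 1/(3198 + 961/100) = 1/(320761/100) = 100/320761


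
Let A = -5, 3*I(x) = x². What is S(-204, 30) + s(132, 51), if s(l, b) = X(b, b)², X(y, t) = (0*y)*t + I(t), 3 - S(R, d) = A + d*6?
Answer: 751517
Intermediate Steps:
I(x) = x²/3
S(R, d) = 8 - 6*d (S(R, d) = 3 - (-5 + d*6) = 3 - (-5 + 6*d) = 3 + (5 - 6*d) = 8 - 6*d)
X(y, t) = t²/3 (X(y, t) = (0*y)*t + t²/3 = 0*t + t²/3 = 0 + t²/3 = t²/3)
s(l, b) = b⁴/9 (s(l, b) = (b²/3)² = b⁴/9)
S(-204, 30) + s(132, 51) = (8 - 6*30) + (⅑)*51⁴ = (8 - 180) + (⅑)*6765201 = -172 + 751689 = 751517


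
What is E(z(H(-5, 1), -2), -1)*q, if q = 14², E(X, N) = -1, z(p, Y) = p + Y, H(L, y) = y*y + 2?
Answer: -196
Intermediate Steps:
H(L, y) = 2 + y² (H(L, y) = y² + 2 = 2 + y²)
z(p, Y) = Y + p
q = 196
E(z(H(-5, 1), -2), -1)*q = -1*196 = -196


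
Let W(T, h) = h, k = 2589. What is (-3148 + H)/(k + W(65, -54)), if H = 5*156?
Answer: -2368/2535 ≈ -0.93412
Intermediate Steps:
H = 780
(-3148 + H)/(k + W(65, -54)) = (-3148 + 780)/(2589 - 54) = -2368/2535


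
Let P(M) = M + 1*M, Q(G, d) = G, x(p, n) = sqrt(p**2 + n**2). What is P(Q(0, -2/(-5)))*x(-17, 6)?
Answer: 0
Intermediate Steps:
x(p, n) = sqrt(n**2 + p**2)
P(M) = 2*M (P(M) = M + M = 2*M)
P(Q(0, -2/(-5)))*x(-17, 6) = (2*0)*sqrt(6**2 + (-17)**2) = 0*sqrt(36 + 289) = 0*sqrt(325) = 0*(5*sqrt(13)) = 0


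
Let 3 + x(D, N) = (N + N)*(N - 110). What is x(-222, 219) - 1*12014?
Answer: 35725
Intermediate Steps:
x(D, N) = -3 + 2*N*(-110 + N) (x(D, N) = -3 + (N + N)*(N - 110) = -3 + (2*N)*(-110 + N) = -3 + 2*N*(-110 + N))
x(-222, 219) - 1*12014 = (-3 - 220*219 + 2*219**2) - 1*12014 = (-3 - 48180 + 2*47961) - 12014 = (-3 - 48180 + 95922) - 12014 = 47739 - 12014 = 35725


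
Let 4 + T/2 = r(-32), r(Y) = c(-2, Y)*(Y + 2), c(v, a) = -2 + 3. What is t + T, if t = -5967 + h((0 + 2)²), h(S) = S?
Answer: -6031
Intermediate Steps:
c(v, a) = 1
r(Y) = 2 + Y (r(Y) = 1*(Y + 2) = 1*(2 + Y) = 2 + Y)
T = -68 (T = -8 + 2*(2 - 32) = -8 + 2*(-30) = -8 - 60 = -68)
t = -5963 (t = -5967 + (0 + 2)² = -5967 + 2² = -5967 + 4 = -5963)
t + T = -5963 - 68 = -6031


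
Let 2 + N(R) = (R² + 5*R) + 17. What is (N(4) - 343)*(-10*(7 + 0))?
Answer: 20440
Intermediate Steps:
N(R) = 15 + R² + 5*R (N(R) = -2 + ((R² + 5*R) + 17) = -2 + (17 + R² + 5*R) = 15 + R² + 5*R)
(N(4) - 343)*(-10*(7 + 0)) = ((15 + 4² + 5*4) - 343)*(-10*(7 + 0)) = ((15 + 16 + 20) - 343)*(-10*7) = (51 - 343)*(-70) = -292*(-70) = 20440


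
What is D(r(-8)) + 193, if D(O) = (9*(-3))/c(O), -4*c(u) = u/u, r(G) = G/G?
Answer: 301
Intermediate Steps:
r(G) = 1
c(u) = -¼ (c(u) = -u/(4*u) = -¼*1 = -¼)
D(O) = 108 (D(O) = (9*(-3))/(-¼) = -27*(-4) = 108)
D(r(-8)) + 193 = 108 + 193 = 301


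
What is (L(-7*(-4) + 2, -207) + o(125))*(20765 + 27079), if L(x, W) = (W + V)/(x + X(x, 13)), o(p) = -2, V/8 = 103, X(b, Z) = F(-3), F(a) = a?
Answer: 997636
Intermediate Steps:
X(b, Z) = -3
V = 824 (V = 8*103 = 824)
L(x, W) = (824 + W)/(-3 + x) (L(x, W) = (W + 824)/(x - 3) = (824 + W)/(-3 + x))
(L(-7*(-4) + 2, -207) + o(125))*(20765 + 27079) = ((824 - 207)/(-3 + (-7*(-4) + 2)) - 2)*(20765 + 27079) = (617/(-3 + (28 + 2)) - 2)*47844 = (617/(-3 + 30) - 2)*47844 = (617/27 - 2)*47844 = (563/27)*47844 = 997636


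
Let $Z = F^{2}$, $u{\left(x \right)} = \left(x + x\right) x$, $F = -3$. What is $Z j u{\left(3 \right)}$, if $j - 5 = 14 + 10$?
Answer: $4698$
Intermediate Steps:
$u{\left(x \right)} = 2 x^{2}$ ($u{\left(x \right)} = 2 x x = 2 x^{2}$)
$j = 29$ ($j = 5 + \left(14 + 10\right) = 5 + 24 = 29$)
$Z = 9$ ($Z = \left(-3\right)^{2} = 9$)
$Z j u{\left(3 \right)} = 9 \cdot 29 \cdot 2 \cdot 3^{2} = 261 \cdot 2 \cdot 9 = 261 \cdot 18 = 4698$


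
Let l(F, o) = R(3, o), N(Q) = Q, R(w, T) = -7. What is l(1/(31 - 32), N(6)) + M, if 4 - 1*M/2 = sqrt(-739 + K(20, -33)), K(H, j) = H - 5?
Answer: 1 - 4*I*sqrt(181) ≈ 1.0 - 53.815*I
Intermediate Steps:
l(F, o) = -7
K(H, j) = -5 + H
M = 8 - 4*I*sqrt(181) (M = 8 - 2*sqrt(-739 + (-5 + 20)) = 8 - 2*sqrt(-739 + 15) = 8 - 4*I*sqrt(181) ≈ 8.0 - 53.815*I)
l(1/(31 - 32), N(6)) + M = -7 + (8 - 4*I*sqrt(181)) = 1 - 4*I*sqrt(181)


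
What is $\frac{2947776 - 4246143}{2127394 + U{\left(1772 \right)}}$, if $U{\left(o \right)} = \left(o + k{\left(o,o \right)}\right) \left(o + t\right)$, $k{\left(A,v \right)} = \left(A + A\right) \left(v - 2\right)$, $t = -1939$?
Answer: $\frac{432789}{348579830} \approx 0.0012416$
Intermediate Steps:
$k{\left(A,v \right)} = 2 A \left(-2 + v\right)$
$U{\left(o \right)} = \left(-1939 + o\right) \left(o + 2 o \left(-2 + o\right)\right)$ ($U{\left(o \right)} = \left(o + 2 o \left(-2 + o\right)\right) \left(o - 1939\right) = \left(o + 2 o \left(-2 + o\right)\right) \left(-1939 + o\right) = \left(-1939 + o\right) \left(o + 2 o \left(-2 + o\right)\right)$)
$\frac{2947776 - 4246143}{2127394 + U{\left(1772 \right)}} = \frac{2947776 - 4246143}{2127394 + 1772 \left(5817 - 6877132 + 2 \cdot 1772^{2}\right)} = - \frac{1298367}{2127394 + 1772 \left(5817 - 6877132 + 2 \cdot 3139984\right)} = - \frac{1298367}{2127394 + 1772 \left(5817 - 6877132 + 6279968\right)} = - \frac{1298367}{2127394 + 1772 \left(-591347\right)} = - \frac{1298367}{2127394 - 1047866884} = - \frac{1298367}{-1045739490} = \left(-1298367\right) \left(- \frac{1}{1045739490}\right) = \frac{432789}{348579830}$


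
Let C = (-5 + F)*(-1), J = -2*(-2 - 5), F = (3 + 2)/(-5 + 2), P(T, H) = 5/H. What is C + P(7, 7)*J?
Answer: 50/3 ≈ 16.667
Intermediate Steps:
F = -5/3 (F = 5/(-3) = 5*(-1/3) = -5/3 ≈ -1.6667)
J = 14 (J = -2*(-7) = 14)
C = 20/3 (C = (-5 - 5/3)*(-1) = -20/3*(-1) = 20/3 ≈ 6.6667)
C + P(7, 7)*J = 20/3 + (5/7)*14 = 20/3 + 10 = 50/3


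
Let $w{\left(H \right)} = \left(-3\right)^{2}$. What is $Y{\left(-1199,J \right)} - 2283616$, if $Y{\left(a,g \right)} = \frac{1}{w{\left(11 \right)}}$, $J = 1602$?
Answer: $- \frac{20552543}{9} \approx -2.2836 \cdot 10^{6}$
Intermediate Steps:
$w{\left(H \right)} = 9$
$Y{\left(a,g \right)} = \frac{1}{9}$
$Y{\left(-1199,J \right)} - 2283616 = \frac{1}{9} - 2283616 = - \frac{20552543}{9}$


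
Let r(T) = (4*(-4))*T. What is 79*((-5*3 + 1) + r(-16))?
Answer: 19118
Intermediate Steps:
r(T) = -16*T
79*((-5*3 + 1) + r(-16)) = 79*((-5*3 + 1) - 16*(-16)) = 79*((-15 + 1) + 256) = 79*(-14 + 256) = 79*242 = 19118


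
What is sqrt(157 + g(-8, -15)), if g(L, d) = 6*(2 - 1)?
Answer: sqrt(163) ≈ 12.767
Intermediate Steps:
g(L, d) = 6 (g(L, d) = 6*1 = 6)
sqrt(157 + g(-8, -15)) = sqrt(157 + 6) = sqrt(163)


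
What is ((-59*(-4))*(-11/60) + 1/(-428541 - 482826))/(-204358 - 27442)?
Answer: 98579533/528137176500 ≈ 0.00018666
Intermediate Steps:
((-59*(-4))*(-11/60) + 1/(-428541 - 482826))/(-204358 - 27442) = (236*(-11*1/60) + 1/(-911367))/(-231800) = (236*(-11/60) - 1/911367)*(-1/231800) = (-649/15 - 1/911367)*(-1/231800) = -197159066/4556835*(-1/231800) = 98579533/528137176500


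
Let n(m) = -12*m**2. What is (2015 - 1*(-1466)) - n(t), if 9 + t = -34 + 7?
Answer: 19033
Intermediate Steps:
t = -36 (t = -9 + (-34 + 7) = -9 - 27 = -36)
(2015 - 1*(-1466)) - n(t) = (2015 - 1*(-1466)) - (-12)*(-36)**2 = (2015 + 1466) - (-12)*1296 = 3481 - 1*(-15552) = 3481 + 15552 = 19033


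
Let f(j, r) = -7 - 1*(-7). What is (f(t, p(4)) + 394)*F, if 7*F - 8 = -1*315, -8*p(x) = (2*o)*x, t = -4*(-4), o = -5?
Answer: -120958/7 ≈ -17280.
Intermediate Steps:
t = 16
p(x) = 5*x/4 (p(x) = -2*(-5)*x/8 = -(-5)*x/4 = 5*x/4)
f(j, r) = 0 (f(j, r) = -7 + 7 = 0)
F = -307/7 (F = 8/7 + (-1*315)/7 = 8/7 + (1/7)*(-315) = 8/7 - 45 = -307/7 ≈ -43.857)
(f(t, p(4)) + 394)*F = (0 + 394)*(-307/7) = 394*(-307/7) = -120958/7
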